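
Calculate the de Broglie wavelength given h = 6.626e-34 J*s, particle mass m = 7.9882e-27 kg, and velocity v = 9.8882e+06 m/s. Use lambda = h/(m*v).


lambda = h / (m * v)
= 6.626e-34 / (7.9882e-27 * 9.8882e+06)
= 6.626e-34 / 7.8989e-20
= 8.3885e-15 m

8.3885e-15


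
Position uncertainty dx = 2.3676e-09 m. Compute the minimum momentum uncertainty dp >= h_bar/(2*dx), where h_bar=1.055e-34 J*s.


dp = h_bar / (2 * dx)
= 1.055e-34 / (2 * 2.3676e-09)
= 1.055e-34 / 4.7352e-09
= 2.2280e-26 kg*m/s

2.2280e-26


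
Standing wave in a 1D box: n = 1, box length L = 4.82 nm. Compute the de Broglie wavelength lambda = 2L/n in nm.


lambda = 2L / n
= 2 * 4.82 / 1
= 9.64 / 1
= 9.64 nm

9.64


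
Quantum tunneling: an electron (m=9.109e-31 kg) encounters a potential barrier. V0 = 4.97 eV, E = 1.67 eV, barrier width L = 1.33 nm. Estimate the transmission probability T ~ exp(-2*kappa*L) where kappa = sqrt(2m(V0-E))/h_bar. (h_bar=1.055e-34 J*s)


V0 - E = 3.3 eV = 5.2866e-19 J
kappa = sqrt(2 * m * (V0-E)) / h_bar
= sqrt(2 * 9.109e-31 * 5.2866e-19) / 1.055e-34
= 9.3022e+09 /m
2*kappa*L = 2 * 9.3022e+09 * 1.33e-9
= 24.7439
T = exp(-24.7439) = 1.794199e-11

1.794199e-11


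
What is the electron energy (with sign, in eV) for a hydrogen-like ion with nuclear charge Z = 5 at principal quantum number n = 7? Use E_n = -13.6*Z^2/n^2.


E_n = -13.6 * Z^2 / n^2
= -13.6 * 5^2 / 7^2
= -13.6 * 25 / 49
= -6.9388 eV

-6.9388


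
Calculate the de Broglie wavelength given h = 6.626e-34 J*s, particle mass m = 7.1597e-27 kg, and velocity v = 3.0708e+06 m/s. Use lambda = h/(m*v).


lambda = h / (m * v)
= 6.626e-34 / (7.1597e-27 * 3.0708e+06)
= 6.626e-34 / 2.1986e-20
= 3.0137e-14 m

3.0137e-14


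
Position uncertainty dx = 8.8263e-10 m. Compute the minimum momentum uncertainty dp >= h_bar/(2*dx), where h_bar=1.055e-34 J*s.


dp = h_bar / (2 * dx)
= 1.055e-34 / (2 * 8.8263e-10)
= 1.055e-34 / 1.7653e-09
= 5.9765e-26 kg*m/s

5.9765e-26


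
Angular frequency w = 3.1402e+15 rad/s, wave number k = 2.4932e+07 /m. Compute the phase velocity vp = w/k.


vp = w / k
= 3.1402e+15 / 2.4932e+07
= 1.2595e+08 m/s

1.2595e+08


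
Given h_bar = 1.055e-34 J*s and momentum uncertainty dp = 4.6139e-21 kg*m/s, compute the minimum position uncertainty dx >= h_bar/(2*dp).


dx = h_bar / (2 * dp)
= 1.055e-34 / (2 * 4.6139e-21)
= 1.055e-34 / 9.2278e-21
= 1.1433e-14 m

1.1433e-14


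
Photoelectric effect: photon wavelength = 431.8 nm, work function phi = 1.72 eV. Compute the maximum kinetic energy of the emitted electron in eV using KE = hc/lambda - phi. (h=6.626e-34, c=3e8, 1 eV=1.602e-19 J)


E_photon = hc / lambda
= (6.626e-34)(3e8) / (431.8e-9)
= 4.6035e-19 J
= 2.8736 eV
KE = E_photon - phi
= 2.8736 - 1.72
= 1.1536 eV

1.1536


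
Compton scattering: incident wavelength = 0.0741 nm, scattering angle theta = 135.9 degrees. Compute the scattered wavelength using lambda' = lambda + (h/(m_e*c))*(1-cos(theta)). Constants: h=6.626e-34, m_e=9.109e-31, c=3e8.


Compton wavelength: h/(m_e*c) = 2.4247e-12 m
d_lambda = 2.4247e-12 * (1 - cos(135.9 deg))
= 2.4247e-12 * 1.718126
= 4.1660e-12 m = 0.004166 nm
lambda' = 0.0741 + 0.004166
= 0.078266 nm

0.078266


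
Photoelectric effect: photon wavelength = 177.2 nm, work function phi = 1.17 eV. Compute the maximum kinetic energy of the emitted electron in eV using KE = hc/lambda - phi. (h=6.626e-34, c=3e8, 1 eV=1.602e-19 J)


E_photon = hc / lambda
= (6.626e-34)(3e8) / (177.2e-9)
= 1.1218e-18 J
= 7.0024 eV
KE = E_photon - phi
= 7.0024 - 1.17
= 5.8324 eV

5.8324


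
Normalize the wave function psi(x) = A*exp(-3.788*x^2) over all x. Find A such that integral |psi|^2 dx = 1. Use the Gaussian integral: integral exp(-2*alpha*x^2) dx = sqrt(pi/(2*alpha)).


integral |psi|^2 dx = A^2 * sqrt(pi/(2*alpha)) = 1
A^2 = sqrt(2*alpha/pi)
= sqrt(2 * 3.788 / pi)
= 1.552906
A = sqrt(1.552906)
= 1.2462

1.2462


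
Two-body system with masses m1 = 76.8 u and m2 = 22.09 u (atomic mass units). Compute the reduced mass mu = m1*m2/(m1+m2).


mu = m1 * m2 / (m1 + m2)
= 76.8 * 22.09 / (76.8 + 22.09)
= 1696.512 / 98.89
= 17.1555 u

17.1555


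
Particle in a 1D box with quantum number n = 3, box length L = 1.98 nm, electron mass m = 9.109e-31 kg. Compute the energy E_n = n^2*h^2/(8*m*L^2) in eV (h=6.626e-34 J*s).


E = n^2 * h^2 / (8 * m * L^2)
= 3^2 * (6.626e-34)^2 / (8 * 9.109e-31 * (1.98e-9)^2)
= 9 * 4.3904e-67 / (8 * 9.109e-31 * 3.9204e-18)
= 1.3831e-19 J
= 0.8634 eV

0.8634


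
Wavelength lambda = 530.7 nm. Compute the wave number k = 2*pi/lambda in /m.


k = 2 * pi / lambda
= 6.2832 / (530.7e-9)
= 6.2832 / 5.3070e-07
= 1.1839e+07 /m

1.1839e+07


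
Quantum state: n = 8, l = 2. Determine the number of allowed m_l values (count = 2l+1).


m_l ranges from -l to +l in integer steps
So m_l goes from -2 to +2
Count = 2l + 1 = 2*2 + 1
= 5

5


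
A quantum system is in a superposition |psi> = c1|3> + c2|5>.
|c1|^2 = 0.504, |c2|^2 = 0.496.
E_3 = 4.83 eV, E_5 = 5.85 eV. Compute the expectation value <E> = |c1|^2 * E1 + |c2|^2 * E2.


<E> = |c1|^2 * E1 + |c2|^2 * E2
= 0.504 * 4.83 + 0.496 * 5.85
= 2.4343 + 2.9016
= 5.3359 eV

5.3359


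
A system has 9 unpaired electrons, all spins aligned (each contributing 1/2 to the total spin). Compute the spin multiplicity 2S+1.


Total spin S = N * (1/2) = 9 * 0.5 = 4.5
Spin multiplicity = 2S + 1
= 2 * 4.5 + 1
= 10

10


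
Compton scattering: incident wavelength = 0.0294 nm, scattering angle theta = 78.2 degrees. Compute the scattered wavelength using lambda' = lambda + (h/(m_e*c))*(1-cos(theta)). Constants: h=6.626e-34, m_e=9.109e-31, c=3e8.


Compton wavelength: h/(m_e*c) = 2.4247e-12 m
d_lambda = 2.4247e-12 * (1 - cos(78.2 deg))
= 2.4247e-12 * 0.795504
= 1.9289e-12 m = 0.001929 nm
lambda' = 0.0294 + 0.001929
= 0.031329 nm

0.031329


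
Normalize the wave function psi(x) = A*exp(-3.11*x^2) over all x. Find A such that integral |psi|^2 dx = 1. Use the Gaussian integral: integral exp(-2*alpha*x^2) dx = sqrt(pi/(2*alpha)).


integral |psi|^2 dx = A^2 * sqrt(pi/(2*alpha)) = 1
A^2 = sqrt(2*alpha/pi)
= sqrt(2 * 3.11 / pi)
= 1.407085
A = sqrt(1.407085)
= 1.1862

1.1862


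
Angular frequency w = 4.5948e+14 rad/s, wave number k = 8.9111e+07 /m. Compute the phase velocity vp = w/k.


vp = w / k
= 4.5948e+14 / 8.9111e+07
= 5.1563e+06 m/s

5.1563e+06


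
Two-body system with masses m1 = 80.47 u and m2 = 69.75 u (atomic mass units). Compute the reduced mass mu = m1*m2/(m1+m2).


mu = m1 * m2 / (m1 + m2)
= 80.47 * 69.75 / (80.47 + 69.75)
= 5612.7825 / 150.22
= 37.3637 u

37.3637


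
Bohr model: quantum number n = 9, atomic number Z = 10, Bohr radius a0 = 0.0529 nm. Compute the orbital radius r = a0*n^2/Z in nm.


r = a0 * n^2 / Z
= 0.0529 * 9^2 / 10
= 0.0529 * 81 / 10
= 0.4285 nm

0.4285


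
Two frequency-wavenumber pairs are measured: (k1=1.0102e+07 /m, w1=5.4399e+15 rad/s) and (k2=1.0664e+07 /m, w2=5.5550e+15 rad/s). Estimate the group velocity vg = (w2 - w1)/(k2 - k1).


vg = (w2 - w1) / (k2 - k1)
= (5.5550e+15 - 5.4399e+15) / (1.0664e+07 - 1.0102e+07)
= 1.1510e+14 / 5.6200e+05
= 2.0480e+08 m/s

2.0480e+08


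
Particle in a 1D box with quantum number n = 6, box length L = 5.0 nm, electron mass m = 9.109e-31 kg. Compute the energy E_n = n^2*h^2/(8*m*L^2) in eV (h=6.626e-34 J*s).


E = n^2 * h^2 / (8 * m * L^2)
= 6^2 * (6.626e-34)^2 / (8 * 9.109e-31 * (5.0e-9)^2)
= 36 * 4.3904e-67 / (8 * 9.109e-31 * 2.5000e-17)
= 8.6757e-20 J
= 0.5416 eV

0.5416


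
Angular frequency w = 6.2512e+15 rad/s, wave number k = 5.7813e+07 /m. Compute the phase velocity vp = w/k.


vp = w / k
= 6.2512e+15 / 5.7813e+07
= 1.0813e+08 m/s

1.0813e+08


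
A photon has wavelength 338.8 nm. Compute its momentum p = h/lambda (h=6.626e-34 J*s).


p = h / lambda
= 6.626e-34 / (338.8e-9)
= 6.626e-34 / 3.3880e-07
= 1.9557e-27 kg*m/s

1.9557e-27


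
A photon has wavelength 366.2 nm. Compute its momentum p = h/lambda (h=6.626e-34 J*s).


p = h / lambda
= 6.626e-34 / (366.2e-9)
= 6.626e-34 / 3.6620e-07
= 1.8094e-27 kg*m/s

1.8094e-27


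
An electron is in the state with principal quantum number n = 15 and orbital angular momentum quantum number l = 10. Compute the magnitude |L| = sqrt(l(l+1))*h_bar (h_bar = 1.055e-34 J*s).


L = sqrt(l*(l+1)) * h_bar
= sqrt(10 * 11) * 1.055e-34
= sqrt(110) * 1.055e-34
= 10.4881 * 1.055e-34
= 1.1065e-33 J*s

1.1065e-33


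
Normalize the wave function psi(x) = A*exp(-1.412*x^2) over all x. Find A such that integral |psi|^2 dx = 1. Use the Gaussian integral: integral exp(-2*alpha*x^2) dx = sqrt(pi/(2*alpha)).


integral |psi|^2 dx = A^2 * sqrt(pi/(2*alpha)) = 1
A^2 = sqrt(2*alpha/pi)
= sqrt(2 * 1.412 / pi)
= 0.948107
A = sqrt(0.948107)
= 0.9737

0.9737


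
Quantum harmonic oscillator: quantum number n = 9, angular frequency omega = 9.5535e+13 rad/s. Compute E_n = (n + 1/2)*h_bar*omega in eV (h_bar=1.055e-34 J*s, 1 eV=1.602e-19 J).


E = (n + 1/2) * h_bar * omega
= (9 + 0.5) * 1.055e-34 * 9.5535e+13
= 9.5 * 1.0079e-20
= 9.5750e-20 J
= 0.5977 eV

0.5977


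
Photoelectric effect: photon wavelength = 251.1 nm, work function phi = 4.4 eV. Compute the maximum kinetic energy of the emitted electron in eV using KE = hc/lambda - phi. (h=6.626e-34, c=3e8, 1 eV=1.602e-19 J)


E_photon = hc / lambda
= (6.626e-34)(3e8) / (251.1e-9)
= 7.9164e-19 J
= 4.9416 eV
KE = E_photon - phi
= 4.9416 - 4.4
= 0.5416 eV

0.5416


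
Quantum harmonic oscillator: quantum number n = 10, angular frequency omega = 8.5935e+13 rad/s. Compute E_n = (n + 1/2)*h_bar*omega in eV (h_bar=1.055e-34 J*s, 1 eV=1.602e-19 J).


E = (n + 1/2) * h_bar * omega
= (10 + 0.5) * 1.055e-34 * 8.5935e+13
= 10.5 * 9.0661e-21
= 9.5194e-20 J
= 0.5942 eV

0.5942


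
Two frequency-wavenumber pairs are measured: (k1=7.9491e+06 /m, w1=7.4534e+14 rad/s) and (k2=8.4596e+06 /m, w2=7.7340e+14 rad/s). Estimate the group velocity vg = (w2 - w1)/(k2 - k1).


vg = (w2 - w1) / (k2 - k1)
= (7.7340e+14 - 7.4534e+14) / (8.4596e+06 - 7.9491e+06)
= 2.8060e+13 / 5.1050e+05
= 5.4966e+07 m/s

5.4966e+07


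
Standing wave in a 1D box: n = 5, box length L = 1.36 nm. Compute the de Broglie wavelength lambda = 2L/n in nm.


lambda = 2L / n
= 2 * 1.36 / 5
= 2.72 / 5
= 0.544 nm

0.544


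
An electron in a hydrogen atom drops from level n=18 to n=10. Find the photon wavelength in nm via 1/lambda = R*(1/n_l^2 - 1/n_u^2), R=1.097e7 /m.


1/lambda = R * (1/n_l^2 - 1/n_u^2)
= 1.097e7 * (1/10^2 - 1/18^2)
= 1.097e7 * (0.01 - 0.003086)
= 1.097e7 * 0.006914
= 7.5842e+04 /m
lambda = 1 / 7.5842e+04 = 13185.3106 nm

13185.3106


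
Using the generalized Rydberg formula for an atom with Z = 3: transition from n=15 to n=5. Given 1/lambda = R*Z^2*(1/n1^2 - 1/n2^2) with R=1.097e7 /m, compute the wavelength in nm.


1/lambda = R * Z^2 * (1/n1^2 - 1/n2^2)
= 1.097e7 * 3^2 * (1/5^2 - 1/15^2)
= 1.097e7 * 9 * (0.04 - 0.004444)
= 3.5104e+06 /m
lambda = 1 / 3.5104e+06
= 284.8678 nm

284.8678


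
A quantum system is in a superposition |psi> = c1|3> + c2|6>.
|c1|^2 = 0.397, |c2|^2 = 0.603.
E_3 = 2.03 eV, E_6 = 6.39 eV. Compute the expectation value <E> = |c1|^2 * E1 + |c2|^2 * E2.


<E> = |c1|^2 * E1 + |c2|^2 * E2
= 0.397 * 2.03 + 0.603 * 6.39
= 0.8059 + 3.8532
= 4.6591 eV

4.6591


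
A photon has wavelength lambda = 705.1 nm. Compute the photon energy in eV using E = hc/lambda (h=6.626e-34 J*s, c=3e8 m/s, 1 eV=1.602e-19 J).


E = hc / lambda
= (6.626e-34)(3e8) / (705.1e-9)
= 1.9878e-25 / 7.0510e-07
= 2.8192e-19 J
Converting to eV: 2.8192e-19 / 1.602e-19
= 1.7598 eV

1.7598


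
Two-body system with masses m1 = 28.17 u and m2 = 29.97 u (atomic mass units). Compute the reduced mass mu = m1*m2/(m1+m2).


mu = m1 * m2 / (m1 + m2)
= 28.17 * 29.97 / (28.17 + 29.97)
= 844.2549 / 58.14
= 14.5211 u

14.5211


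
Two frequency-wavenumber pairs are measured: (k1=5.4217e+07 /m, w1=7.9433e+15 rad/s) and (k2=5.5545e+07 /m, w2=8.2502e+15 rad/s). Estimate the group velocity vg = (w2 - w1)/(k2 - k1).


vg = (w2 - w1) / (k2 - k1)
= (8.2502e+15 - 7.9433e+15) / (5.5545e+07 - 5.4217e+07)
= 3.0690e+14 / 1.3280e+06
= 2.3110e+08 m/s

2.3110e+08


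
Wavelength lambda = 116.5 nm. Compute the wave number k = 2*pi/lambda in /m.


k = 2 * pi / lambda
= 6.2832 / (116.5e-9)
= 6.2832 / 1.1650e-07
= 5.3933e+07 /m

5.3933e+07


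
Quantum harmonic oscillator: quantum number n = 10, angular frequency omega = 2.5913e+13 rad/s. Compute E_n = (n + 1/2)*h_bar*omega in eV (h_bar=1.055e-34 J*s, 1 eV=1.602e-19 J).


E = (n + 1/2) * h_bar * omega
= (10 + 0.5) * 1.055e-34 * 2.5913e+13
= 10.5 * 2.7338e-21
= 2.8705e-20 J
= 0.1792 eV

0.1792


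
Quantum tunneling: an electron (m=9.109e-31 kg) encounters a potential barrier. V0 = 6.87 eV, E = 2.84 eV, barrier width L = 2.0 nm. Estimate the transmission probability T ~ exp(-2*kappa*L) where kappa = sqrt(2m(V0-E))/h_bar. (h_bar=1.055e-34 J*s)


V0 - E = 4.03 eV = 6.4561e-19 J
kappa = sqrt(2 * m * (V0-E)) / h_bar
= sqrt(2 * 9.109e-31 * 6.4561e-19) / 1.055e-34
= 1.0280e+10 /m
2*kappa*L = 2 * 1.0280e+10 * 2.0e-9
= 41.1189
T = exp(-41.1189) = 1.387655e-18

1.387655e-18


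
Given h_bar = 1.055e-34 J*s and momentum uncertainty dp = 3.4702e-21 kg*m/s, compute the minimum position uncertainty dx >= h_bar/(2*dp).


dx = h_bar / (2 * dp)
= 1.055e-34 / (2 * 3.4702e-21)
= 1.055e-34 / 6.9404e-21
= 1.5201e-14 m

1.5201e-14


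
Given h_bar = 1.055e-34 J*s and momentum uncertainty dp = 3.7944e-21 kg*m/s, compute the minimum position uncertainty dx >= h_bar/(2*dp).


dx = h_bar / (2 * dp)
= 1.055e-34 / (2 * 3.7944e-21)
= 1.055e-34 / 7.5888e-21
= 1.3902e-14 m

1.3902e-14


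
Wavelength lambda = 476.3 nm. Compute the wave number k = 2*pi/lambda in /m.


k = 2 * pi / lambda
= 6.2832 / (476.3e-9)
= 6.2832 / 4.7630e-07
= 1.3192e+07 /m

1.3192e+07


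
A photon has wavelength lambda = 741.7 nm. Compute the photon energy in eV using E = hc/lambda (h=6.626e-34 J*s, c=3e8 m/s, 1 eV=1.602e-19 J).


E = hc / lambda
= (6.626e-34)(3e8) / (741.7e-9)
= 1.9878e-25 / 7.4170e-07
= 2.6801e-19 J
Converting to eV: 2.6801e-19 / 1.602e-19
= 1.6729 eV

1.6729


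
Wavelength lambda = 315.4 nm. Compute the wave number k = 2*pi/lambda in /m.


k = 2 * pi / lambda
= 6.2832 / (315.4e-9)
= 6.2832 / 3.1540e-07
= 1.9921e+07 /m

1.9921e+07


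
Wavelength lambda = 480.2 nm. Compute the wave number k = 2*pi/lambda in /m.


k = 2 * pi / lambda
= 6.2832 / (480.2e-9)
= 6.2832 / 4.8020e-07
= 1.3085e+07 /m

1.3085e+07


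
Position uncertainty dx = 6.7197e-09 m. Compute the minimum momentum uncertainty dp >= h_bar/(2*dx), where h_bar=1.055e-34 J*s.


dp = h_bar / (2 * dx)
= 1.055e-34 / (2 * 6.7197e-09)
= 1.055e-34 / 1.3439e-08
= 7.8501e-27 kg*m/s

7.8501e-27


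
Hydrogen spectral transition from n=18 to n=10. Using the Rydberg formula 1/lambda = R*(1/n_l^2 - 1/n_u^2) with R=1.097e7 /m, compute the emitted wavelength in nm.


1/lambda = R * (1/n_l^2 - 1/n_u^2)
= 1.097e7 * (1/10^2 - 1/18^2)
= 1.097e7 * (0.01 - 0.003086)
= 1.097e7 * 0.006914
= 7.5842e+04 /m
lambda = 1 / 7.5842e+04 = 13185.3106 nm

13185.3106


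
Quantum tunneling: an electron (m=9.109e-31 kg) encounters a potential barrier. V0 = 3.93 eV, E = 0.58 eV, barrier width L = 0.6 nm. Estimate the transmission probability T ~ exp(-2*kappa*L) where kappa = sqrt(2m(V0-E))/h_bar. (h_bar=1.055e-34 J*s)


V0 - E = 3.35 eV = 5.3667e-19 J
kappa = sqrt(2 * m * (V0-E)) / h_bar
= sqrt(2 * 9.109e-31 * 5.3667e-19) / 1.055e-34
= 9.3724e+09 /m
2*kappa*L = 2 * 9.3724e+09 * 0.6e-9
= 11.2469
T = exp(-11.2469) = 1.304770e-05

1.304770e-05


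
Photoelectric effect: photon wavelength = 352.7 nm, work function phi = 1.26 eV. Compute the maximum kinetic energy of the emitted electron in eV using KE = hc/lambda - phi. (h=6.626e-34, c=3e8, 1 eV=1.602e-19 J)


E_photon = hc / lambda
= (6.626e-34)(3e8) / (352.7e-9)
= 5.6360e-19 J
= 3.5181 eV
KE = E_photon - phi
= 3.5181 - 1.26
= 2.2581 eV

2.2581


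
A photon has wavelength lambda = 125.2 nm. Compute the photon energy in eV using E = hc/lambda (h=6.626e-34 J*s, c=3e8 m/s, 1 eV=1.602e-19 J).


E = hc / lambda
= (6.626e-34)(3e8) / (125.2e-9)
= 1.9878e-25 / 1.2520e-07
= 1.5877e-18 J
Converting to eV: 1.5877e-18 / 1.602e-19
= 9.9107 eV

9.9107


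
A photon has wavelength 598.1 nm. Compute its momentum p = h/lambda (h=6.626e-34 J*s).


p = h / lambda
= 6.626e-34 / (598.1e-9)
= 6.626e-34 / 5.9810e-07
= 1.1078e-27 kg*m/s

1.1078e-27


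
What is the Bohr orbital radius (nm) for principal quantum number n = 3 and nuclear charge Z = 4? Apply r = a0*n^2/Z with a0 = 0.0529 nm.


r = a0 * n^2 / Z
= 0.0529 * 3^2 / 4
= 0.0529 * 9 / 4
= 0.119 nm

0.119


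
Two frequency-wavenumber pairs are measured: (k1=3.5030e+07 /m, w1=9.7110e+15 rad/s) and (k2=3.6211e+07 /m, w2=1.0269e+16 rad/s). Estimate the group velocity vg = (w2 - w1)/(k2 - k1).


vg = (w2 - w1) / (k2 - k1)
= (1.0269e+16 - 9.7110e+15) / (3.6211e+07 - 3.5030e+07)
= 5.5800e+14 / 1.1810e+06
= 4.7248e+08 m/s

4.7248e+08


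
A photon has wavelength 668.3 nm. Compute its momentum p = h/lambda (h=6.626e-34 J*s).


p = h / lambda
= 6.626e-34 / (668.3e-9)
= 6.626e-34 / 6.6830e-07
= 9.9147e-28 kg*m/s

9.9147e-28


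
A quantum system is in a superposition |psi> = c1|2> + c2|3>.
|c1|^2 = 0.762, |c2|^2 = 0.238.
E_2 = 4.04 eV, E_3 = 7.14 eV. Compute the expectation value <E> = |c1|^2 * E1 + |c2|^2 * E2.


<E> = |c1|^2 * E1 + |c2|^2 * E2
= 0.762 * 4.04 + 0.238 * 7.14
= 3.0785 + 1.6993
= 4.7778 eV

4.7778


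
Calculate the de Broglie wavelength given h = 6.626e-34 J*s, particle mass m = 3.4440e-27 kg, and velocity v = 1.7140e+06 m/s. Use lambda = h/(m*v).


lambda = h / (m * v)
= 6.626e-34 / (3.4440e-27 * 1.7140e+06)
= 6.626e-34 / 5.9030e-21
= 1.1225e-13 m

1.1225e-13


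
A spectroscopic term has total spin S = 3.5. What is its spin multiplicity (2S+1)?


Spin multiplicity = 2S + 1
= 2 * 3.5 + 1
= 7.0 + 1
= 8

8


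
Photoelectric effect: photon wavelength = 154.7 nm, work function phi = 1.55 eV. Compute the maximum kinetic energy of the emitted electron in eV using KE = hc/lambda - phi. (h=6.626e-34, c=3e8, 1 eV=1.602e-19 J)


E_photon = hc / lambda
= (6.626e-34)(3e8) / (154.7e-9)
= 1.2849e-18 J
= 8.0208 eV
KE = E_photon - phi
= 8.0208 - 1.55
= 6.4708 eV

6.4708


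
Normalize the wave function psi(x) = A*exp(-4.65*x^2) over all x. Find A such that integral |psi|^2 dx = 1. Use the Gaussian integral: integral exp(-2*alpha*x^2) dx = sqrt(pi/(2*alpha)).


integral |psi|^2 dx = A^2 * sqrt(pi/(2*alpha)) = 1
A^2 = sqrt(2*alpha/pi)
= sqrt(2 * 4.65 / pi)
= 1.720547
A = sqrt(1.720547)
= 1.3117

1.3117


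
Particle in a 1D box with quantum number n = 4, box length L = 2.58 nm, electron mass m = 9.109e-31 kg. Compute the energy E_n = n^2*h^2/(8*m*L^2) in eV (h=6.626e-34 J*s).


E = n^2 * h^2 / (8 * m * L^2)
= 4^2 * (6.626e-34)^2 / (8 * 9.109e-31 * (2.58e-9)^2)
= 16 * 4.3904e-67 / (8 * 9.109e-31 * 6.6564e-18)
= 1.4482e-19 J
= 0.904 eV

0.904


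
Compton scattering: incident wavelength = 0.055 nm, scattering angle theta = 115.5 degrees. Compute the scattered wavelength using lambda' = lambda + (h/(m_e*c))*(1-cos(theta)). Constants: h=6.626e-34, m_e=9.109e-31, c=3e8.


Compton wavelength: h/(m_e*c) = 2.4247e-12 m
d_lambda = 2.4247e-12 * (1 - cos(115.5 deg))
= 2.4247e-12 * 1.430511
= 3.4686e-12 m = 0.003469 nm
lambda' = 0.055 + 0.003469
= 0.058469 nm

0.058469


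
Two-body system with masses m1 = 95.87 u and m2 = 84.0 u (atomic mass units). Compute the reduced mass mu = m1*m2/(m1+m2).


mu = m1 * m2 / (m1 + m2)
= 95.87 * 84.0 / (95.87 + 84.0)
= 8053.08 / 179.87
= 44.7717 u

44.7717


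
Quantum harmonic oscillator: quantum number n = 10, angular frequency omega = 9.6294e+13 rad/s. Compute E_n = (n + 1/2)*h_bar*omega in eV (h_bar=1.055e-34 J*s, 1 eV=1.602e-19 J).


E = (n + 1/2) * h_bar * omega
= (10 + 0.5) * 1.055e-34 * 9.6294e+13
= 10.5 * 1.0159e-20
= 1.0667e-19 J
= 0.6659 eV

0.6659


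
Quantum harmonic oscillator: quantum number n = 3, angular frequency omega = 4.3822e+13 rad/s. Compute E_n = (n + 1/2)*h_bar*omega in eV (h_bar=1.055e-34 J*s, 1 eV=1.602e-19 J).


E = (n + 1/2) * h_bar * omega
= (3 + 0.5) * 1.055e-34 * 4.3822e+13
= 3.5 * 4.6232e-21
= 1.6181e-20 J
= 0.101 eV

0.101


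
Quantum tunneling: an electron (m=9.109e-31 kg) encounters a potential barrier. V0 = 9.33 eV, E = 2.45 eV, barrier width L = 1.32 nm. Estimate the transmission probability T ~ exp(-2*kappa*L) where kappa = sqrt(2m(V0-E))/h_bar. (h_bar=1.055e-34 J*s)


V0 - E = 6.88 eV = 1.1022e-18 J
kappa = sqrt(2 * m * (V0-E)) / h_bar
= sqrt(2 * 9.109e-31 * 1.1022e-18) / 1.055e-34
= 1.3431e+10 /m
2*kappa*L = 2 * 1.3431e+10 * 1.32e-9
= 35.4591
T = exp(-35.4591) = 3.984037e-16

3.984037e-16


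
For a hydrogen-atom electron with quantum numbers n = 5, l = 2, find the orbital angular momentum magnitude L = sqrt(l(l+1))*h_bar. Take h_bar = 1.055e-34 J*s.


L = sqrt(l*(l+1)) * h_bar
= sqrt(2 * 3) * 1.055e-34
= sqrt(6) * 1.055e-34
= 2.4495 * 1.055e-34
= 2.5842e-34 J*s

2.5842e-34


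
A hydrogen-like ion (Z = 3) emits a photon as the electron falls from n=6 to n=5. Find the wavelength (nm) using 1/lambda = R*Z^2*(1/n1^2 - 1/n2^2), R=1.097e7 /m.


1/lambda = R * Z^2 * (1/n1^2 - 1/n2^2)
= 1.097e7 * 3^2 * (1/5^2 - 1/6^2)
= 1.097e7 * 9 * (0.04 - 0.027778)
= 1.2067e+06 /m
lambda = 1 / 1.2067e+06
= 828.7064 nm

828.7064


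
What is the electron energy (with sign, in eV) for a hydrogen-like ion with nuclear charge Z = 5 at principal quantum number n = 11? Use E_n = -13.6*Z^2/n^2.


E_n = -13.6 * Z^2 / n^2
= -13.6 * 5^2 / 11^2
= -13.6 * 25 / 121
= -2.8099 eV

-2.8099


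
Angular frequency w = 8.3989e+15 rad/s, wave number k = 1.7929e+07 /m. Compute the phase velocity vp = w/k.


vp = w / k
= 8.3989e+15 / 1.7929e+07
= 4.6845e+08 m/s

4.6845e+08


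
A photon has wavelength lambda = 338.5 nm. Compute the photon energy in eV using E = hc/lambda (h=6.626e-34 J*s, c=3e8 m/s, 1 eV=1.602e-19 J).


E = hc / lambda
= (6.626e-34)(3e8) / (338.5e-9)
= 1.9878e-25 / 3.3850e-07
= 5.8724e-19 J
Converting to eV: 5.8724e-19 / 1.602e-19
= 3.6657 eV

3.6657


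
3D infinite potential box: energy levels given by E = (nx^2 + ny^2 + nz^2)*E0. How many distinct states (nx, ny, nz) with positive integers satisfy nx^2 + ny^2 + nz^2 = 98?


Enumerate all (nx, ny, nz) with nx^2 + ny^2 + nz^2 = 98:
(1,4,9)
(1,9,4)
(3,5,8)
(3,8,5)
(4,1,9)
(4,9,1)
(5,3,8)
(5,8,3)
(8,3,5)
(8,5,3)
(9,1,4)
(9,4,1)
Total degeneracy = 12

12


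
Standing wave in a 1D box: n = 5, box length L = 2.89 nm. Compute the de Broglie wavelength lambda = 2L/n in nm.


lambda = 2L / n
= 2 * 2.89 / 5
= 5.78 / 5
= 1.156 nm

1.156


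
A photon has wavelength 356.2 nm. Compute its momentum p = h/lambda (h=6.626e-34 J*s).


p = h / lambda
= 6.626e-34 / (356.2e-9)
= 6.626e-34 / 3.5620e-07
= 1.8602e-27 kg*m/s

1.8602e-27


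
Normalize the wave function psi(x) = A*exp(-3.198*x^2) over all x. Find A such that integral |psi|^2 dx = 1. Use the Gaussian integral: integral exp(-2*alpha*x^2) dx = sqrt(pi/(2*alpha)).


integral |psi|^2 dx = A^2 * sqrt(pi/(2*alpha)) = 1
A^2 = sqrt(2*alpha/pi)
= sqrt(2 * 3.198 / pi)
= 1.426853
A = sqrt(1.426853)
= 1.1945

1.1945


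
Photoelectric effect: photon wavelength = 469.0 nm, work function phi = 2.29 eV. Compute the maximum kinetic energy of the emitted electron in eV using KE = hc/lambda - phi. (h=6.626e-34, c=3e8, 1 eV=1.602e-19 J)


E_photon = hc / lambda
= (6.626e-34)(3e8) / (469.0e-9)
= 4.2384e-19 J
= 2.6457 eV
KE = E_photon - phi
= 2.6457 - 2.29
= 0.3557 eV

0.3557


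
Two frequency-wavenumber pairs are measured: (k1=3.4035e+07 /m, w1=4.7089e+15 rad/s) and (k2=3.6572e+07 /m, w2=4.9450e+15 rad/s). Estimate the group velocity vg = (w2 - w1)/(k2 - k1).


vg = (w2 - w1) / (k2 - k1)
= (4.9450e+15 - 4.7089e+15) / (3.6572e+07 - 3.4035e+07)
= 2.3610e+14 / 2.5370e+06
= 9.3063e+07 m/s

9.3063e+07


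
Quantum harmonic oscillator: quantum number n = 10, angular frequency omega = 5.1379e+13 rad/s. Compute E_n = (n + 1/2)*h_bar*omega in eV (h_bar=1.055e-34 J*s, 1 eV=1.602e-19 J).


E = (n + 1/2) * h_bar * omega
= (10 + 0.5) * 1.055e-34 * 5.1379e+13
= 10.5 * 5.4205e-21
= 5.6915e-20 J
= 0.3553 eV

0.3553


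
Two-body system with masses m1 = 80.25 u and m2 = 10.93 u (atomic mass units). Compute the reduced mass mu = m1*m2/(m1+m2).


mu = m1 * m2 / (m1 + m2)
= 80.25 * 10.93 / (80.25 + 10.93)
= 877.1325 / 91.18
= 9.6198 u

9.6198


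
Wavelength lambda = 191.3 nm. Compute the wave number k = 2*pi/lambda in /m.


k = 2 * pi / lambda
= 6.2832 / (191.3e-9)
= 6.2832 / 1.9130e-07
= 3.2845e+07 /m

3.2845e+07


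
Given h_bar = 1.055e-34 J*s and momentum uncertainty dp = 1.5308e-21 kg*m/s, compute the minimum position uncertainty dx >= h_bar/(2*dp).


dx = h_bar / (2 * dp)
= 1.055e-34 / (2 * 1.5308e-21)
= 1.055e-34 / 3.0616e-21
= 3.4459e-14 m

3.4459e-14


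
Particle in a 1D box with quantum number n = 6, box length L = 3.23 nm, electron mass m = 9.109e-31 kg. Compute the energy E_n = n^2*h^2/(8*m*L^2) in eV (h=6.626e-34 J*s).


E = n^2 * h^2 / (8 * m * L^2)
= 6^2 * (6.626e-34)^2 / (8 * 9.109e-31 * (3.23e-9)^2)
= 36 * 4.3904e-67 / (8 * 9.109e-31 * 1.0433e-17)
= 2.0789e-19 J
= 1.2977 eV

1.2977


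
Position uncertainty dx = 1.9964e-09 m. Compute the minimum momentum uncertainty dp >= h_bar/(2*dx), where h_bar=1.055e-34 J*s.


dp = h_bar / (2 * dx)
= 1.055e-34 / (2 * 1.9964e-09)
= 1.055e-34 / 3.9928e-09
= 2.6423e-26 kg*m/s

2.6423e-26


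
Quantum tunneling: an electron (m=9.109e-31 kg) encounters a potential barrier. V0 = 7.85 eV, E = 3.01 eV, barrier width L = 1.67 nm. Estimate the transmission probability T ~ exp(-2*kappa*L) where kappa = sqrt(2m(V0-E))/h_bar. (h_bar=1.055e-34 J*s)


V0 - E = 4.84 eV = 7.7537e-19 J
kappa = sqrt(2 * m * (V0-E)) / h_bar
= sqrt(2 * 9.109e-31 * 7.7537e-19) / 1.055e-34
= 1.1266e+10 /m
2*kappa*L = 2 * 1.1266e+10 * 1.67e-9
= 37.6269
T = exp(-37.6269) = 4.558799e-17

4.558799e-17


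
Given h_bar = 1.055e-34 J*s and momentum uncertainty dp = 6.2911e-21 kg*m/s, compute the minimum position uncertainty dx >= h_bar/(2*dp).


dx = h_bar / (2 * dp)
= 1.055e-34 / (2 * 6.2911e-21)
= 1.055e-34 / 1.2582e-20
= 8.3849e-15 m

8.3849e-15


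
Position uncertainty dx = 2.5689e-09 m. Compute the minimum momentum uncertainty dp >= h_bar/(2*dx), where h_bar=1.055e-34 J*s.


dp = h_bar / (2 * dx)
= 1.055e-34 / (2 * 2.5689e-09)
= 1.055e-34 / 5.1378e-09
= 2.0534e-26 kg*m/s

2.0534e-26


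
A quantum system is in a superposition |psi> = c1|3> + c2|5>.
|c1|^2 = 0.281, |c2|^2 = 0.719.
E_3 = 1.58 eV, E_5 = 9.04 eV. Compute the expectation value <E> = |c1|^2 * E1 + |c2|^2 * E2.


<E> = |c1|^2 * E1 + |c2|^2 * E2
= 0.281 * 1.58 + 0.719 * 9.04
= 0.444 + 6.4998
= 6.9437 eV

6.9437


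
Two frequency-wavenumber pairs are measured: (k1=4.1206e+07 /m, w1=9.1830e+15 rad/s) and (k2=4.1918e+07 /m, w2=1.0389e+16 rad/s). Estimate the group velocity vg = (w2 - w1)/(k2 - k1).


vg = (w2 - w1) / (k2 - k1)
= (1.0389e+16 - 9.1830e+15) / (4.1918e+07 - 4.1206e+07)
= 1.2060e+15 / 7.1200e+05
= 1.6938e+09 m/s

1.6938e+09


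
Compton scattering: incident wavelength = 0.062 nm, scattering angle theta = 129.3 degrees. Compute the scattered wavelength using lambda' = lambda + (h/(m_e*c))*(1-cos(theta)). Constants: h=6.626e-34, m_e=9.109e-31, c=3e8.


Compton wavelength: h/(m_e*c) = 2.4247e-12 m
d_lambda = 2.4247e-12 * (1 - cos(129.3 deg))
= 2.4247e-12 * 1.633381
= 3.9605e-12 m = 0.00396 nm
lambda' = 0.062 + 0.00396
= 0.06596 nm

0.06596


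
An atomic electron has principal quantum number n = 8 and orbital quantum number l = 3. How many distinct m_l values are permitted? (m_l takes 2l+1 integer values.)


m_l ranges from -l to +l in integer steps
So m_l goes from -3 to +3
Count = 2l + 1 = 2*3 + 1
= 7

7


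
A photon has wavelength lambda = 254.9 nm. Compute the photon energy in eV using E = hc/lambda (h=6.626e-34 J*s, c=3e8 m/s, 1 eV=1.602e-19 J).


E = hc / lambda
= (6.626e-34)(3e8) / (254.9e-9)
= 1.9878e-25 / 2.5490e-07
= 7.7984e-19 J
Converting to eV: 7.7984e-19 / 1.602e-19
= 4.8679 eV

4.8679


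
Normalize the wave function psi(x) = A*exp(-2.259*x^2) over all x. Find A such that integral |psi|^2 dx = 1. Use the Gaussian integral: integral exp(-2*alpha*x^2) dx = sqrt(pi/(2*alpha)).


integral |psi|^2 dx = A^2 * sqrt(pi/(2*alpha)) = 1
A^2 = sqrt(2*alpha/pi)
= sqrt(2 * 2.259 / pi)
= 1.199218
A = sqrt(1.199218)
= 1.0951

1.0951


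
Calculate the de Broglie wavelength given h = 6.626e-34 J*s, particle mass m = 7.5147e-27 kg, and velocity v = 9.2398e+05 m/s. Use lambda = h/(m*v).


lambda = h / (m * v)
= 6.626e-34 / (7.5147e-27 * 9.2398e+05)
= 6.626e-34 / 6.9434e-21
= 9.5428e-14 m

9.5428e-14


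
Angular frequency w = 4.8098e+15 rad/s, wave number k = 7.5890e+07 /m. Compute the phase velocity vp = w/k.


vp = w / k
= 4.8098e+15 / 7.5890e+07
= 6.3379e+07 m/s

6.3379e+07


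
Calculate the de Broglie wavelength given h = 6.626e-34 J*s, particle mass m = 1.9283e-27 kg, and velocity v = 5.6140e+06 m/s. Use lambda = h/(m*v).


lambda = h / (m * v)
= 6.626e-34 / (1.9283e-27 * 5.6140e+06)
= 6.626e-34 / 1.0825e-20
= 6.1207e-14 m

6.1207e-14


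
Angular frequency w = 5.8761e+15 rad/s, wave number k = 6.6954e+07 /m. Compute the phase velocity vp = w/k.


vp = w / k
= 5.8761e+15 / 6.6954e+07
= 8.7763e+07 m/s

8.7763e+07


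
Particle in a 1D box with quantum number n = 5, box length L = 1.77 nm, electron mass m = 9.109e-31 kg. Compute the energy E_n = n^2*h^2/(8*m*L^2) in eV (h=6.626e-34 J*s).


E = n^2 * h^2 / (8 * m * L^2)
= 5^2 * (6.626e-34)^2 / (8 * 9.109e-31 * (1.77e-9)^2)
= 25 * 4.3904e-67 / (8 * 9.109e-31 * 3.1329e-18)
= 4.8077e-19 J
= 3.001 eV

3.001


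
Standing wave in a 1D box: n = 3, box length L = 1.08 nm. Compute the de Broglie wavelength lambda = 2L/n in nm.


lambda = 2L / n
= 2 * 1.08 / 3
= 2.16 / 3
= 0.72 nm

0.72


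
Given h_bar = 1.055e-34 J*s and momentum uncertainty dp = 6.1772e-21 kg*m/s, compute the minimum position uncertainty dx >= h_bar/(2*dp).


dx = h_bar / (2 * dp)
= 1.055e-34 / (2 * 6.1772e-21)
= 1.055e-34 / 1.2354e-20
= 8.5395e-15 m

8.5395e-15


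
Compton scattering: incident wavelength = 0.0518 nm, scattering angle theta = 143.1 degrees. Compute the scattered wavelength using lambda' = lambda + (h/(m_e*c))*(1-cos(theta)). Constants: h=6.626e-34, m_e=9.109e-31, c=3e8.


Compton wavelength: h/(m_e*c) = 2.4247e-12 m
d_lambda = 2.4247e-12 * (1 - cos(143.1 deg))
= 2.4247e-12 * 1.799685
= 4.3637e-12 m = 0.004364 nm
lambda' = 0.0518 + 0.004364
= 0.056164 nm

0.056164


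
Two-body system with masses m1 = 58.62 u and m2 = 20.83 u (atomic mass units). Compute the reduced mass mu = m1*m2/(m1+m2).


mu = m1 * m2 / (m1 + m2)
= 58.62 * 20.83 / (58.62 + 20.83)
= 1221.0546 / 79.45
= 15.3688 u

15.3688


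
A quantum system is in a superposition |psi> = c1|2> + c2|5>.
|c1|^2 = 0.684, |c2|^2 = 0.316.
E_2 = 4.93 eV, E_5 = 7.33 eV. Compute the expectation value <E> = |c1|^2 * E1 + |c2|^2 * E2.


<E> = |c1|^2 * E1 + |c2|^2 * E2
= 0.684 * 4.93 + 0.316 * 7.33
= 3.3721 + 2.3163
= 5.6884 eV

5.6884


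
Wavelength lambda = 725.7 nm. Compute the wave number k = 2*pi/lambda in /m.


k = 2 * pi / lambda
= 6.2832 / (725.7e-9)
= 6.2832 / 7.2570e-07
= 8.6581e+06 /m

8.6581e+06


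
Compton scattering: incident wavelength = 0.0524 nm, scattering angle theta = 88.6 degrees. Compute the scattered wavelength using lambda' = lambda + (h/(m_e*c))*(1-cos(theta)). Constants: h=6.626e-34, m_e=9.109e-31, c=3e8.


Compton wavelength: h/(m_e*c) = 2.4247e-12 m
d_lambda = 2.4247e-12 * (1 - cos(88.6 deg))
= 2.4247e-12 * 0.975568
= 2.3655e-12 m = 0.002365 nm
lambda' = 0.0524 + 0.002365
= 0.054765 nm

0.054765


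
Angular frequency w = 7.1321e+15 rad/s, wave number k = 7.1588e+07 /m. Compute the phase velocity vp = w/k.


vp = w / k
= 7.1321e+15 / 7.1588e+07
= 9.9627e+07 m/s

9.9627e+07


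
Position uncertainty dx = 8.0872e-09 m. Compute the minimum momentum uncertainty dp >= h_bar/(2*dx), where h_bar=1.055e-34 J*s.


dp = h_bar / (2 * dx)
= 1.055e-34 / (2 * 8.0872e-09)
= 1.055e-34 / 1.6174e-08
= 6.5227e-27 kg*m/s

6.5227e-27


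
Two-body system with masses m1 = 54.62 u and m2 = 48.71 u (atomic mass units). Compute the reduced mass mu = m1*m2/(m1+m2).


mu = m1 * m2 / (m1 + m2)
= 54.62 * 48.71 / (54.62 + 48.71)
= 2660.5402 / 103.33
= 25.748 u

25.748


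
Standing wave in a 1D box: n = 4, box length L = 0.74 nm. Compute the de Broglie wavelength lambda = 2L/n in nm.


lambda = 2L / n
= 2 * 0.74 / 4
= 1.48 / 4
= 0.37 nm

0.37


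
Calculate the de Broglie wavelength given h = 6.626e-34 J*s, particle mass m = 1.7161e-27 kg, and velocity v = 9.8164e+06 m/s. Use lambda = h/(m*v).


lambda = h / (m * v)
= 6.626e-34 / (1.7161e-27 * 9.8164e+06)
= 6.626e-34 / 1.6846e-20
= 3.9333e-14 m

3.9333e-14


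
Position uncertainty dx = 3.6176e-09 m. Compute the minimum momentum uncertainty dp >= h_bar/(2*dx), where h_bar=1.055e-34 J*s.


dp = h_bar / (2 * dx)
= 1.055e-34 / (2 * 3.6176e-09)
= 1.055e-34 / 7.2352e-09
= 1.4581e-26 kg*m/s

1.4581e-26


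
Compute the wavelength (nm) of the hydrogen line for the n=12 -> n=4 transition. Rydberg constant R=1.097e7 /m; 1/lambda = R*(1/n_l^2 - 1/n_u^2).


1/lambda = R * (1/n_l^2 - 1/n_u^2)
= 1.097e7 * (1/4^2 - 1/12^2)
= 1.097e7 * (0.0625 - 0.006944)
= 1.097e7 * 0.055556
= 6.0944e+05 /m
lambda = 1 / 6.0944e+05 = 1640.8387 nm

1640.8387


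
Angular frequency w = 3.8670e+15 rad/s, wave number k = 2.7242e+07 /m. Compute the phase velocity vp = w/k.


vp = w / k
= 3.8670e+15 / 2.7242e+07
= 1.4195e+08 m/s

1.4195e+08


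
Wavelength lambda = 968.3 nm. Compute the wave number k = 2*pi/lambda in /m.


k = 2 * pi / lambda
= 6.2832 / (968.3e-9)
= 6.2832 / 9.6830e-07
= 6.4889e+06 /m

6.4889e+06


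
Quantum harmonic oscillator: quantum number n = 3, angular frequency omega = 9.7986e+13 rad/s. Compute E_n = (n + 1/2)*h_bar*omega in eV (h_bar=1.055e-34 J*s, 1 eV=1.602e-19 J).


E = (n + 1/2) * h_bar * omega
= (3 + 0.5) * 1.055e-34 * 9.7986e+13
= 3.5 * 1.0338e-20
= 3.6181e-20 J
= 0.2259 eV

0.2259


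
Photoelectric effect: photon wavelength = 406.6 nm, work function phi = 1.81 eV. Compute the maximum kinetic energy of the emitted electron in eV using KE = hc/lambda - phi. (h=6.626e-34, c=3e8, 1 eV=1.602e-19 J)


E_photon = hc / lambda
= (6.626e-34)(3e8) / (406.6e-9)
= 4.8888e-19 J
= 3.0517 eV
KE = E_photon - phi
= 3.0517 - 1.81
= 1.2417 eV

1.2417


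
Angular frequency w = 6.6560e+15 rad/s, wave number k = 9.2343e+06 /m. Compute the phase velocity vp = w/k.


vp = w / k
= 6.6560e+15 / 9.2343e+06
= 7.2079e+08 m/s

7.2079e+08


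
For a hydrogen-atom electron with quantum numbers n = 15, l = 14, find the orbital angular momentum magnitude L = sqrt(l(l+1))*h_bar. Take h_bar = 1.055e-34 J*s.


L = sqrt(l*(l+1)) * h_bar
= sqrt(14 * 15) * 1.055e-34
= sqrt(210) * 1.055e-34
= 14.4914 * 1.055e-34
= 1.5288e-33 J*s

1.5288e-33


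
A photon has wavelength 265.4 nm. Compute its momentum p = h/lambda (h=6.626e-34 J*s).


p = h / lambda
= 6.626e-34 / (265.4e-9)
= 6.626e-34 / 2.6540e-07
= 2.4966e-27 kg*m/s

2.4966e-27


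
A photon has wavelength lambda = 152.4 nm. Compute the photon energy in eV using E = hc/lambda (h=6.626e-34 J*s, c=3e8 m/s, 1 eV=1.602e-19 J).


E = hc / lambda
= (6.626e-34)(3e8) / (152.4e-9)
= 1.9878e-25 / 1.5240e-07
= 1.3043e-18 J
Converting to eV: 1.3043e-18 / 1.602e-19
= 8.1419 eV

8.1419


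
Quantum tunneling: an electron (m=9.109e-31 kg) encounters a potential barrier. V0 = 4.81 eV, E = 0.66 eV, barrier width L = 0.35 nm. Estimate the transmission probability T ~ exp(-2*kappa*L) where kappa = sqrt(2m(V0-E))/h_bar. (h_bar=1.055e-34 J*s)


V0 - E = 4.15 eV = 6.6483e-19 J
kappa = sqrt(2 * m * (V0-E)) / h_bar
= sqrt(2 * 9.109e-31 * 6.6483e-19) / 1.055e-34
= 1.0432e+10 /m
2*kappa*L = 2 * 1.0432e+10 * 0.35e-9
= 7.3022
T = exp(-7.3022) = 6.740824e-04

6.740824e-04


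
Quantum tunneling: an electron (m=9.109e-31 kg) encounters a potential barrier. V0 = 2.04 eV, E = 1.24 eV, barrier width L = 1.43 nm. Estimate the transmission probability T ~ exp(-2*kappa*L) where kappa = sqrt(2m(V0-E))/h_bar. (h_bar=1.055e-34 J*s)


V0 - E = 0.8 eV = 1.2816e-19 J
kappa = sqrt(2 * m * (V0-E)) / h_bar
= sqrt(2 * 9.109e-31 * 1.2816e-19) / 1.055e-34
= 4.5801e+09 /m
2*kappa*L = 2 * 4.5801e+09 * 1.43e-9
= 13.0991
T = exp(-13.0991) = 2.047152e-06

2.047152e-06


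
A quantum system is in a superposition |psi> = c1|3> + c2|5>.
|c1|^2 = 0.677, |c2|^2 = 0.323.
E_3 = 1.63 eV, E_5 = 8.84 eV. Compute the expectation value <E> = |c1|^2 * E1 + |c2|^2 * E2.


<E> = |c1|^2 * E1 + |c2|^2 * E2
= 0.677 * 1.63 + 0.323 * 8.84
= 1.1035 + 2.8553
= 3.9588 eV

3.9588


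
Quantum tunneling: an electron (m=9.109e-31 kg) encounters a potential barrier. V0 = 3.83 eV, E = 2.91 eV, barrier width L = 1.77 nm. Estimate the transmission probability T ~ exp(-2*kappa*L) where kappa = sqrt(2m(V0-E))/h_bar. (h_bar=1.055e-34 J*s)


V0 - E = 0.92 eV = 1.4738e-19 J
kappa = sqrt(2 * m * (V0-E)) / h_bar
= sqrt(2 * 9.109e-31 * 1.4738e-19) / 1.055e-34
= 4.9116e+09 /m
2*kappa*L = 2 * 4.9116e+09 * 1.77e-9
= 17.3871
T = exp(-17.3871) = 2.811207e-08

2.811207e-08


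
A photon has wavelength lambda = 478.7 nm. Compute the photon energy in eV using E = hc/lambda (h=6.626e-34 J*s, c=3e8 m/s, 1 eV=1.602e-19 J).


E = hc / lambda
= (6.626e-34)(3e8) / (478.7e-9)
= 1.9878e-25 / 4.7870e-07
= 4.1525e-19 J
Converting to eV: 4.1525e-19 / 1.602e-19
= 2.5921 eV

2.5921


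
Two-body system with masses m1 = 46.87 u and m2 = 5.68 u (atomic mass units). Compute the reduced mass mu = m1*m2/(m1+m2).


mu = m1 * m2 / (m1 + m2)
= 46.87 * 5.68 / (46.87 + 5.68)
= 266.2216 / 52.55
= 5.0661 u

5.0661


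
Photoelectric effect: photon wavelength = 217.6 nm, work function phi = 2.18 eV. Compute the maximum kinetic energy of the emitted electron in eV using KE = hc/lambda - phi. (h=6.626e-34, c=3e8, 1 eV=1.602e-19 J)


E_photon = hc / lambda
= (6.626e-34)(3e8) / (217.6e-9)
= 9.1351e-19 J
= 5.7023 eV
KE = E_photon - phi
= 5.7023 - 2.18
= 3.5223 eV

3.5223


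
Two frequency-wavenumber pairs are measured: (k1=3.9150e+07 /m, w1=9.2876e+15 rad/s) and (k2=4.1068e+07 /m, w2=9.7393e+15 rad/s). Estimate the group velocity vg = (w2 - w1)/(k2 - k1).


vg = (w2 - w1) / (k2 - k1)
= (9.7393e+15 - 9.2876e+15) / (4.1068e+07 - 3.9150e+07)
= 4.5170e+14 / 1.9180e+06
= 2.3551e+08 m/s

2.3551e+08


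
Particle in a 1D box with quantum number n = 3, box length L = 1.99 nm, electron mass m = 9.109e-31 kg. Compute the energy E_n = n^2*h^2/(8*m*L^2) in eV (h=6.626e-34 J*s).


E = n^2 * h^2 / (8 * m * L^2)
= 3^2 * (6.626e-34)^2 / (8 * 9.109e-31 * (1.99e-9)^2)
= 9 * 4.3904e-67 / (8 * 9.109e-31 * 3.9601e-18)
= 1.3692e-19 J
= 0.8547 eV

0.8547


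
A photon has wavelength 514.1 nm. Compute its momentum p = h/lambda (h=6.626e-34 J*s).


p = h / lambda
= 6.626e-34 / (514.1e-9)
= 6.626e-34 / 5.1410e-07
= 1.2889e-27 kg*m/s

1.2889e-27


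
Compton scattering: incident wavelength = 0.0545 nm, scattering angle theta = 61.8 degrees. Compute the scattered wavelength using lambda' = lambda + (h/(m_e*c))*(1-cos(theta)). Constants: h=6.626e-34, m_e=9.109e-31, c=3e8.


Compton wavelength: h/(m_e*c) = 2.4247e-12 m
d_lambda = 2.4247e-12 * (1 - cos(61.8 deg))
= 2.4247e-12 * 0.527449
= 1.2789e-12 m = 0.001279 nm
lambda' = 0.0545 + 0.001279
= 0.055779 nm

0.055779


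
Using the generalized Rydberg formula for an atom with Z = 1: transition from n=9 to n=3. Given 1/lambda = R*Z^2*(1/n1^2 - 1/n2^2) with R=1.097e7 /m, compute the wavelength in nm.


1/lambda = R * Z^2 * (1/n1^2 - 1/n2^2)
= 1.097e7 * 1^2 * (1/3^2 - 1/9^2)
= 1.097e7 * 1 * (0.111111 - 0.012346)
= 1.0835e+06 /m
lambda = 1 / 1.0835e+06
= 922.9717 nm

922.9717


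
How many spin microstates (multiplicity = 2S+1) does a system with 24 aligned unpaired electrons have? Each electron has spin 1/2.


Total spin S = N * (1/2) = 24 * 0.5 = 12.0
Spin multiplicity = 2S + 1
= 2 * 12.0 + 1
= 25

25
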